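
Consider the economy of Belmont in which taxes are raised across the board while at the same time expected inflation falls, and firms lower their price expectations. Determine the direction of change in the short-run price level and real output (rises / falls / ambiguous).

Price level: falls; output: ambiguous

The first event is a negative demand shock: AD shifts left, which by itself pushes P down and Y down.
The second is a favourable supply shock: SRAS shifts right, which by itself pushes P down and Y up.
Both shocks push P down, so P falls. The two shocks push Y in opposite directions, so the effect on Y is ambiguous.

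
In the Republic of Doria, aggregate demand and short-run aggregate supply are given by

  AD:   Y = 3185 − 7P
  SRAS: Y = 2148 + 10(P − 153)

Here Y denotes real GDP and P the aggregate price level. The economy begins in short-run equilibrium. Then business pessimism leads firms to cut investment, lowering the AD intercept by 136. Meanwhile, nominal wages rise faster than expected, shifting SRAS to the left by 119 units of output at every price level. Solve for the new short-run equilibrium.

P = 150, Y = 1999

After both shocks: AD is Y = 3049 − 7P and SRAS is Y = 499 + 10P.
Setting them equal: 2550 = 17P, so P = 150.
Y = 3049 − 7·150 = 1999.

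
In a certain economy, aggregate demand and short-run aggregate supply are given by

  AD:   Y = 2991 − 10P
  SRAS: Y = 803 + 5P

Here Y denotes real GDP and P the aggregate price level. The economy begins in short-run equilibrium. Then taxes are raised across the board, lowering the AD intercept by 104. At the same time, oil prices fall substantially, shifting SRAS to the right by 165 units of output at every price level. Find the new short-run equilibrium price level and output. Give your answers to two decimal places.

P = 127.93, Y = 1607.67

After both shocks: AD is Y = 2887 − 10P and SRAS is Y = 968 + 5P.
Setting them equal: 1919 = 15P, so P = 127.93.
Substituting into AD, Y = 1607.67.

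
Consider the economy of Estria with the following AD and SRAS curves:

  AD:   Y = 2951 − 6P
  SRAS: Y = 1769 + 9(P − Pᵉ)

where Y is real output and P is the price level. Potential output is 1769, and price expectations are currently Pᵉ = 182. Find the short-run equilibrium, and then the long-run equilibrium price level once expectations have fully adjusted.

Short run: P = 188, Y = 1823. Long run: P = 197.

Short run: with Pᵉ = 182, SRAS is Y = 131 + 9P. Setting AD = SRAS gives 2820 = 15P, so P = 188 and Y = 2951 − 6·188 = 1823.
Output 1823 is above potential 1769, so over time expected prices rise and SRAS shifts left until Y returns to 1769.
Long run: Y = 1769 on the AD curve gives 1769 = 2951 − 6P, so P = 197.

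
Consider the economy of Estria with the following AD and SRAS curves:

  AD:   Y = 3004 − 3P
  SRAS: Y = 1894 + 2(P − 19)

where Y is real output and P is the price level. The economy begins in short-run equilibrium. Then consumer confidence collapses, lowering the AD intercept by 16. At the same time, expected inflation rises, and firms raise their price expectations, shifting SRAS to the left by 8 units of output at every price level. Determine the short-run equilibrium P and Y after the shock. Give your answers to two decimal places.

After both shocks: AD is Y = 2988 − 3P and SRAS is Y = 1848 + 2P.
Setting them equal: 1140 = 5P, so P = 228.00.
Substituting into AD, Y = 2304.00.

P = 228.00, Y = 2304.00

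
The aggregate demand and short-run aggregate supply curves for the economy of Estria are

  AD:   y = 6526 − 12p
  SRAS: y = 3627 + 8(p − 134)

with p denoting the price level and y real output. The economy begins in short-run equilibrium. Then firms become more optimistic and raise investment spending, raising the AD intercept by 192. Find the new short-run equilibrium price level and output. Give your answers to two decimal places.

p = 208.15, y = 4220.20

This is a positive demand shock: AD shifts right.
New AD: y = 6718 − 12p.
SRAS can be written y = 2555 + 8p.
Set AD = SRAS: 6718 − 12p = 2555 + 8p, so 4163 = 20p and p = 208.15.
Substituting into AD, y = 4220.20.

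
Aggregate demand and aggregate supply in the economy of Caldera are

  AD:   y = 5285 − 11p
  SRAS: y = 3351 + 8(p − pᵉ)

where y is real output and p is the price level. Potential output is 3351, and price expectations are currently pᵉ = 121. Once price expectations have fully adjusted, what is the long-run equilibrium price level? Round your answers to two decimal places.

Short run: with pᵉ = 121, SRAS is y = 2383 + 8p. Setting AD = SRAS gives 2902 = 19p, so p = 152.74 and y = 5285 − 11p = 3604.89.
Output 3604.89 is above potential 3351, so over time expected prices rise and SRAS shifts left until y returns to 3351.
Long run: y = 3351 on the AD curve gives 3351 = 5285 − 11p, so p = 175.82.

Long-run p = 175.82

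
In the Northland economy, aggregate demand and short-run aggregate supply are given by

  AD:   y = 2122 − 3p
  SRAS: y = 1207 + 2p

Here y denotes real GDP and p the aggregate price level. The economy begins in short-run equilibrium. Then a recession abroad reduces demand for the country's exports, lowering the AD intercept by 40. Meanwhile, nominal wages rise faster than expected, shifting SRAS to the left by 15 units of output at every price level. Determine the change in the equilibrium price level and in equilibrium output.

After both shocks: AD is y = 2082 − 3p and SRAS is y = 1192 + 2p.
Setting them equal: 890 = 5p, so p = 178.
y = 2082 − 3·178 = 1548.
Initially p = 183, y = 1573, so Δp = -5 and Δy = -25.

Δp = -5, Δy = -25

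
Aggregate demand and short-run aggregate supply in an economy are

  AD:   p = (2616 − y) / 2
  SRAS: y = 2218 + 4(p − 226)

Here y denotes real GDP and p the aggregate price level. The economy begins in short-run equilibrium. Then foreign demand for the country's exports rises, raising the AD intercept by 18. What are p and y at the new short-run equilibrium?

This is a positive demand shock: AD shifts right.
New AD: y = 2634 − 2p.
SRAS can be written y = 1314 + 4p.
Set AD = SRAS: 2634 − 2p = 1314 + 4p, so 1320 = 6p and p = 220.
y = 2634 − 2·220 = 2194.

p = 220, y = 2194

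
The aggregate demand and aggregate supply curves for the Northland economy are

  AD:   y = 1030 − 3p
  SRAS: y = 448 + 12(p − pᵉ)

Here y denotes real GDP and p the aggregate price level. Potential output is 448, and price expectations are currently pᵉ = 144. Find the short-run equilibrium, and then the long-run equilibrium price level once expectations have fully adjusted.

Short run: with pᵉ = 144, SRAS is y = 12p − 1280. Setting AD = SRAS gives 2310 = 15p, so p = 154 and y = 1030 − 3·154 = 568.
Output 568 is above potential 448, so over time expected prices rise and SRAS shifts left until y returns to 448.
Long run: y = 448 on the AD curve gives 448 = 1030 − 3p, so p = 194.

Short run: p = 154, y = 568. Long run: p = 194.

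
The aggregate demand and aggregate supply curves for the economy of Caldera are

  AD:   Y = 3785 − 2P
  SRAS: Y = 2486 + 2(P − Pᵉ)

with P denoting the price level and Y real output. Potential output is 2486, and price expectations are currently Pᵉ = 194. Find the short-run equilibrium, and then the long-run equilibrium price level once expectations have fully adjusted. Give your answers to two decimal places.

Short run: P = 421.75, Y = 2941.50. Long run: P = 649.50.

Short run: with Pᵉ = 194, SRAS is Y = 2098 + 2P. Setting AD = SRAS gives 1687 = 4P, so P = 421.75 and Y = 3785 − 2P = 2941.50.
Output 2941.50 is above potential 2486, so over time expected prices rise and SRAS shifts left until Y returns to 2486.
Long run: Y = 2486 on the AD curve gives 2486 = 3785 − 2P, so P = 649.50.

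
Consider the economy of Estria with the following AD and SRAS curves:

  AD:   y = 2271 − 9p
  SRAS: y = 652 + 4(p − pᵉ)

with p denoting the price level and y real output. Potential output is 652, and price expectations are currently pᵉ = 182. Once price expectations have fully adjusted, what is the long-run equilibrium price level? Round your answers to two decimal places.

Long-run p = 179.89

Short run: with pᵉ = 182, SRAS is y = 4p − 76. Setting AD = SRAS gives 2347 = 13p, so p = 180.54 and y = 2271 − 9p = 646.15.
Output 646.15 is below potential 652, so over time expected prices fall and SRAS shifts right until y returns to 652.
Long run: y = 652 on the AD curve gives 652 = 2271 − 9p, so p = 179.89.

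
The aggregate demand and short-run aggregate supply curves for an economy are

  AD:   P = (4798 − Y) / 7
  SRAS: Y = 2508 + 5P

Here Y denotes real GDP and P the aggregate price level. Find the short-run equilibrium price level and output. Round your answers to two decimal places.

P = 190.83, Y = 3462.17

Rearrange AD to Y = 4798 − 7P.
Set AD = SRAS: 4798 − 7P = 2508 + 5P, so 2290 = 12P and P = 190.83.
Substituting into AD, Y = 4798 − 7P = 3462.17.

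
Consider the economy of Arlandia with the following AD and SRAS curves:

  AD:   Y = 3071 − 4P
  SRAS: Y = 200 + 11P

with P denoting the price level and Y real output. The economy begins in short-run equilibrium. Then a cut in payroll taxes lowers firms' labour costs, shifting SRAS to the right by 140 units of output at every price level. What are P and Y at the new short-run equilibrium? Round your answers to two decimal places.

This is a positive supply shock: SRAS shifts right.
New SRAS: Y = 340 + 11P.
Set AD = SRAS: 3071 − 4P = 340 + 11P, so 2731 = 15P and P = 182.07.
Substituting into AD, Y = 2342.73.

P = 182.07, Y = 2342.73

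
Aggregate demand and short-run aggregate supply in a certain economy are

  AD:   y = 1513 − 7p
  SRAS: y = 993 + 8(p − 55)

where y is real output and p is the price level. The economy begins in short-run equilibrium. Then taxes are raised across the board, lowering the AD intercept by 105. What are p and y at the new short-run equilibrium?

p = 57, y = 1009

This is a negative demand shock: AD shifts left.
New AD: y = 1408 − 7p.
SRAS can be written y = 553 + 8p.
Set AD = SRAS: 1408 − 7p = 553 + 8p, so 855 = 15p and p = 57.
y = 1408 − 7·57 = 1009.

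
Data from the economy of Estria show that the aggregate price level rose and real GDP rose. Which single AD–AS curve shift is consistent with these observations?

AD shifted right

P rose and Y rose. An AD shift moves P and Y in the same direction; an SRAS shift moves them in opposite directions.
Here P and Y moved in the same direction, so the AD curve shifted.
Since Y rose, AD shifted right.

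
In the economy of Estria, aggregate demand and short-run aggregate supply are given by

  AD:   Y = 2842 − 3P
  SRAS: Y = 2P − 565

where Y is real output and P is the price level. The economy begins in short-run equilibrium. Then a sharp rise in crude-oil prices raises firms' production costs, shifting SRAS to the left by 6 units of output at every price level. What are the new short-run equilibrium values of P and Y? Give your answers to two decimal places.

This is a negative supply shock: SRAS shifts left.
New SRAS: Y = 2P − 571.
Set AD = SRAS: 2842 − 3P = 2P − 571, so 3413 = 5P and P = 682.60.
Substituting into AD, Y = 794.20.

P = 682.60, Y = 794.20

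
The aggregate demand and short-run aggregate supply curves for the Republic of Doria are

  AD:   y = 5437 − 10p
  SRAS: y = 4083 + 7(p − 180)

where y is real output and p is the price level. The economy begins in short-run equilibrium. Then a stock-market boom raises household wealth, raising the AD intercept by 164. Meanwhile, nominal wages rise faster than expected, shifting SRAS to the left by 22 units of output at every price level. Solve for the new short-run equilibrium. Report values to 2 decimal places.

After both shocks: AD is y = 5601 − 10p and SRAS is y = 2801 + 7p.
Setting them equal: 2800 = 17p, so p = 164.71.
Substituting into AD, y = 3953.94.

p = 164.71, y = 3953.94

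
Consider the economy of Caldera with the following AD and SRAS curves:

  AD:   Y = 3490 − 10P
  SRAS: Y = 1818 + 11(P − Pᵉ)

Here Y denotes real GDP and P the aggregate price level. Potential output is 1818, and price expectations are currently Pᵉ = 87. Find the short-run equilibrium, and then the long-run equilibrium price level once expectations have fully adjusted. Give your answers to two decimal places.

Short run: P = 125.19, Y = 2238.10. Long run: P = 167.20.

Short run: with Pᵉ = 87, SRAS is Y = 861 + 11P. Setting AD = SRAS gives 2629 = 21P, so P = 125.19 and Y = 3490 − 10P = 2238.10.
Output 2238.10 is above potential 1818, so over time expected prices rise and SRAS shifts left until Y returns to 1818.
Long run: Y = 1818 on the AD curve gives 1818 = 3490 − 10P, so P = 167.20.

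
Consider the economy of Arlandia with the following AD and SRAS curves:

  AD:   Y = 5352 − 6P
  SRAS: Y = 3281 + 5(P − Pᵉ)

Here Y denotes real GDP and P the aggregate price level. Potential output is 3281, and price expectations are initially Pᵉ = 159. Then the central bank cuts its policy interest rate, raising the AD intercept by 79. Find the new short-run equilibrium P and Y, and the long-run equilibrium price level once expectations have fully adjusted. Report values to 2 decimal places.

AD shifts right: new AD is Y = 5431 − 6P. With Pᵉ = 159, SRAS is Y = 2486 + 5P.
Short run: 5431 − 6P = 2486 + 5P gives 2945 = 11P, so P = 267.73 and Y = 5431 − 6P = 3824.64.
Y = 3824.64 is above potential 3281; expectations adjust and SRAS shifts left until Y = 3281.
Long run: on the new AD curve, 3281 = 5431 − 6P gives P = 358.33.

Short run: P = 267.73, Y = 3824.64. Long run: P = 358.33.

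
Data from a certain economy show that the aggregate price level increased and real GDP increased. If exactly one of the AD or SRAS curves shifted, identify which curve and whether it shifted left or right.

P rose and Y rose. An AD shift moves P and Y in the same direction; an SRAS shift moves them in opposite directions.
Here P and Y moved in the same direction, so the AD curve shifted.
Since Y rose, AD shifted right.

AD shifted right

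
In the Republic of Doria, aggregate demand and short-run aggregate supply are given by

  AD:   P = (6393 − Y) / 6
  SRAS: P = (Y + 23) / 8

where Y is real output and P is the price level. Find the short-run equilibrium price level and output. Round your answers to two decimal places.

P = 458.29, Y = 3643.29

Rearrange AD to Y = 6393 − 6P.
Rearrange SRAS to Y = 8P − 23.
Set AD = SRAS: 6393 − 6P = 8P − 23, so 6416 = 14P and P = 458.29.
Substituting into AD, Y = 6393 − 6P = 3643.29.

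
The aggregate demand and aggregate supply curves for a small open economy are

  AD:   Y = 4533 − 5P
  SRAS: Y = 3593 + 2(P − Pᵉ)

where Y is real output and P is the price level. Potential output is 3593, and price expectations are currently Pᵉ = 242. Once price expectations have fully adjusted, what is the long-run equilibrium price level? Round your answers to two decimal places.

Long-run P = 188.00

Short run: with Pᵉ = 242, SRAS is Y = 3109 + 2P. Setting AD = SRAS gives 1424 = 7P, so P = 203.43 and Y = 4533 − 5P = 3515.86.
Output 3515.86 is below potential 3593, so over time expected prices fall and SRAS shifts right until Y returns to 3593.
Long run: Y = 3593 on the AD curve gives 3593 = 4533 − 5P, so P = 188.00.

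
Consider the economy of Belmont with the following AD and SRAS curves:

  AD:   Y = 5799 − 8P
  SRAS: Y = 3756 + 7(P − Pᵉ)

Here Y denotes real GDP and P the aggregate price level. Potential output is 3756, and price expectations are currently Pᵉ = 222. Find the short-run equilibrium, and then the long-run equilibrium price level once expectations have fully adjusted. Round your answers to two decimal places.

Short run: P = 239.80, Y = 3880.60. Long run: P = 255.38.

Short run: with Pᵉ = 222, SRAS is Y = 2202 + 7P. Setting AD = SRAS gives 3597 = 15P, so P = 239.80 and Y = 5799 − 8P = 3880.60.
Output 3880.60 is above potential 3756, so over time expected prices rise and SRAS shifts left until Y returns to 3756.
Long run: Y = 3756 on the AD curve gives 3756 = 5799 − 8P, so P = 255.38.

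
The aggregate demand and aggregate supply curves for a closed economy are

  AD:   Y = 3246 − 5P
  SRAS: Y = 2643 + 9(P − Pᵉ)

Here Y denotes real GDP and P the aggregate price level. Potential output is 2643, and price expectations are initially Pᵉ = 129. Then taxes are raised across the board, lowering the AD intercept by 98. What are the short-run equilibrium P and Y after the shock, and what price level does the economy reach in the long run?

Short run: P = 119, Y = 2553. Long run: P = 101.

AD shifts left: new AD is Y = 3148 − 5P. With Pᵉ = 129, SRAS is Y = 1482 + 9P.
Short run: 3148 − 5P = 1482 + 9P gives 1666 = 14P, so P = 119 and Y = 3148 − 5·119 = 2553.
Y = 2553 is below potential 2643; expectations adjust and SRAS shifts right until Y = 2643.
Long run: on the new AD curve, 2643 = 3148 − 5P gives P = 101.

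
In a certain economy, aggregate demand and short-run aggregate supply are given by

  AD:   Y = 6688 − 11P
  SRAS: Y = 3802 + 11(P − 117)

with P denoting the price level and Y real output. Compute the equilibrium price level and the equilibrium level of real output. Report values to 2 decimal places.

P = 189.68, Y = 4601.50

Write SRAS as Y = 3802 + 11P − 1287 = 2515 + 11P.
Set AD = SRAS: 6688 − 11P = 2515 + 11P, so 4173 = 22P and P = 189.68.
Substituting into AD, Y = 6688 − 11P = 4601.50.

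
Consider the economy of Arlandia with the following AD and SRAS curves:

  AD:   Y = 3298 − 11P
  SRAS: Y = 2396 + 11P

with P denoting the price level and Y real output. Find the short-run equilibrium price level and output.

Set AD = SRAS: 3298 − 11P = 2396 + 11P, so 902 = 22P and P = 41.
Then Y = 3298 − 11·41 = 2847.

P = 41, Y = 2847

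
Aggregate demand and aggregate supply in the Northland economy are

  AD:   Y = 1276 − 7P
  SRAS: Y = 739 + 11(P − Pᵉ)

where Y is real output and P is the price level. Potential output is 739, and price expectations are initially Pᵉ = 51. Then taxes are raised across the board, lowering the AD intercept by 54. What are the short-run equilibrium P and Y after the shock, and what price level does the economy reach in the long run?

AD shifts left: new AD is Y = 1222 − 7P. With Pᵉ = 51, SRAS is Y = 178 + 11P.
Short run: 1222 − 7P = 178 + 11P gives 1044 = 18P, so P = 58 and Y = 1222 − 7·58 = 816.
Y = 816 is above potential 739; expectations adjust and SRAS shifts left until Y = 739.
Long run: on the new AD curve, 739 = 1222 − 7P gives P = 69.

Short run: P = 58, Y = 816. Long run: P = 69.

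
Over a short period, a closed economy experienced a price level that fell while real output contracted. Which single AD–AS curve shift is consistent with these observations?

AD shifted left

P fell and Y fell. An AD shift moves P and Y in the same direction; an SRAS shift moves them in opposite directions.
Here P and Y moved in the same direction, so the AD curve shifted.
Since Y fell, AD shifted left.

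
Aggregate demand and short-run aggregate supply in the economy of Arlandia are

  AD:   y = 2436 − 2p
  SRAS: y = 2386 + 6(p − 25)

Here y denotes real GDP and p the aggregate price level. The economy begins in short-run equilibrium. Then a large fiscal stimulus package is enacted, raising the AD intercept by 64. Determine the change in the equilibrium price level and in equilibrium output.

Δp = +8, Δy = +48

This is a positive demand shock: AD shifts right.
New AD: y = 2500 − 2p.
SRAS can be written y = 2236 + 6p.
Set AD = SRAS: 2500 − 2p = 2236 + 6p, so 264 = 8p and p = 33.
y = 2500 − 2·33 = 2434.
Initially p = 25, y = 2386, so Δp = +8 and Δy = +48.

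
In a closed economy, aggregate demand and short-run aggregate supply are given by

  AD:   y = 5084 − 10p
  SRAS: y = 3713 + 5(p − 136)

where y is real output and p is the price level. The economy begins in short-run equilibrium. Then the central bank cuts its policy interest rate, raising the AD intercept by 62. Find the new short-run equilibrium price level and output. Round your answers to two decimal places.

This is a positive demand shock: AD shifts right.
New AD: y = 5146 − 10p.
SRAS can be written y = 3033 + 5p.
Set AD = SRAS: 5146 − 10p = 3033 + 5p, so 2113 = 15p and p = 140.87.
Substituting into AD, y = 3737.33.

p = 140.87, y = 3737.33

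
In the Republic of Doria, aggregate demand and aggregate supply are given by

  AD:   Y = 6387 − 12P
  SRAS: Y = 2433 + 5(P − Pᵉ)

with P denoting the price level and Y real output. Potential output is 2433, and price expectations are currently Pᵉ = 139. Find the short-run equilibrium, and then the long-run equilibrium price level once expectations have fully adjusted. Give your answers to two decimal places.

Short run: P = 273.47, Y = 3105.35. Long run: P = 329.50.

Short run: with Pᵉ = 139, SRAS is Y = 1738 + 5P. Setting AD = SRAS gives 4649 = 17P, so P = 273.47 and Y = 6387 − 12P = 3105.35.
Output 3105.35 is above potential 2433, so over time expected prices rise and SRAS shifts left until Y returns to 2433.
Long run: Y = 2433 on the AD curve gives 2433 = 6387 − 12P, so P = 329.50.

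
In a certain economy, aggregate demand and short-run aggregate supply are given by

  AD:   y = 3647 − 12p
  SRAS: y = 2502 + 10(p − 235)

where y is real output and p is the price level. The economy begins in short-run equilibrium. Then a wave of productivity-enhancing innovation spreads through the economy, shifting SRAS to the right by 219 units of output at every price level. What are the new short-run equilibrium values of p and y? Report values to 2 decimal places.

This is a positive supply shock: SRAS shifts right.
New SRAS: y = 371 + 10p.
Set AD = SRAS: 3647 − 12p = 371 + 10p, so 3276 = 22p and p = 148.91.
Substituting into AD, y = 1860.09.

p = 148.91, y = 1860.09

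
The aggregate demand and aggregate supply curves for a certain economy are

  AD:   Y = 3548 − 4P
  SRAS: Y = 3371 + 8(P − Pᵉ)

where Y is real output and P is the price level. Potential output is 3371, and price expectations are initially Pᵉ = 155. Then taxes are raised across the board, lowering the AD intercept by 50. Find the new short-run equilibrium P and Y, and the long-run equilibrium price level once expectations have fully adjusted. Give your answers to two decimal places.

Short run: P = 113.92, Y = 3042.33. Long run: P = 31.75.

AD shifts left: new AD is Y = 3498 − 4P. With Pᵉ = 155, SRAS is Y = 2131 + 8P.
Short run: 3498 − 4P = 2131 + 8P gives 1367 = 12P, so P = 113.92 and Y = 3498 − 4P = 3042.33.
Y = 3042.33 is below potential 3371; expectations adjust and SRAS shifts right until Y = 3371.
Long run: on the new AD curve, 3371 = 3498 − 4P gives P = 31.75.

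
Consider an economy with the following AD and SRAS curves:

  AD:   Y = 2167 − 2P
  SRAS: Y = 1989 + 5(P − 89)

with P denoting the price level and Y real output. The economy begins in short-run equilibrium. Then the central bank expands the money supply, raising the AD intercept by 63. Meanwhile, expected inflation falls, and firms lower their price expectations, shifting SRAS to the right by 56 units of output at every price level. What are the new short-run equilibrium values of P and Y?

P = 90, Y = 2050

After both shocks: AD is Y = 2230 − 2P and SRAS is Y = 1600 + 5P.
Setting them equal: 630 = 7P, so P = 90.
Y = 2230 − 2·90 = 2050.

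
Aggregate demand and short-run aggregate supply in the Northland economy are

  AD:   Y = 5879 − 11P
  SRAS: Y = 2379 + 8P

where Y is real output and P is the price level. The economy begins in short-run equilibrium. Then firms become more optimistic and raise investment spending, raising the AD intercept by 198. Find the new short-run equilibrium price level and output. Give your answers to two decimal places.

P = 194.63, Y = 3936.05

This is a positive demand shock: AD shifts right.
New AD: Y = 6077 − 11P.
Set AD = SRAS: 6077 − 11P = 2379 + 8P, so 3698 = 19P and P = 194.63.
Substituting into AD, Y = 3936.05.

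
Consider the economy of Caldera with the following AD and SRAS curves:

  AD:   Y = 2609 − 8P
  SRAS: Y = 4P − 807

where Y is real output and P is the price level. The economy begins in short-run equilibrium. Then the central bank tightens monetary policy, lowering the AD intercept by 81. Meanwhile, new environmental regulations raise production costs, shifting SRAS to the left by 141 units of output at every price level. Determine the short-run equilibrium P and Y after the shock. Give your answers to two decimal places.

P = 289.67, Y = 210.67

After both shocks: AD is Y = 2528 − 8P and SRAS is Y = 4P − 948.
Setting them equal: 3476 = 12P, so P = 289.67.
Substituting into AD, Y = 210.67.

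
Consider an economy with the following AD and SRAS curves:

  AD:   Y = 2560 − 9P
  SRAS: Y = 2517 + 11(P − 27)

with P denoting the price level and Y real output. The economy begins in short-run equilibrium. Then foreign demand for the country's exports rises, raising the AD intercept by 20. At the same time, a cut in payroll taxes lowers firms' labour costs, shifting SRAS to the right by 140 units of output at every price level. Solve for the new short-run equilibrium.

P = 11, Y = 2481

After both shocks: AD is Y = 2580 − 9P and SRAS is Y = 2360 + 11P.
Setting them equal: 220 = 20P, so P = 11.
Y = 2580 − 9·11 = 2481.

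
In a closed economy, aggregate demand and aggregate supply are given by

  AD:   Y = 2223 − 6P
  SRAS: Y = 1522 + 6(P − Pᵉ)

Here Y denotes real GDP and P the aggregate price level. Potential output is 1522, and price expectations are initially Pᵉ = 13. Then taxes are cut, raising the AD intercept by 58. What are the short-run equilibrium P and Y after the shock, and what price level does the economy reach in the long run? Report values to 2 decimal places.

AD shifts right: new AD is Y = 2281 − 6P. With Pᵉ = 13, SRAS is Y = 1444 + 6P.
Short run: 2281 − 6P = 1444 + 6P gives 837 = 12P, so P = 69.75 and Y = 2281 − 6P = 1862.50.
Y = 1862.50 is above potential 1522; expectations adjust and SRAS shifts left until Y = 1522.
Long run: on the new AD curve, 1522 = 2281 − 6P gives P = 126.50.

Short run: P = 69.75, Y = 1862.50. Long run: P = 126.50.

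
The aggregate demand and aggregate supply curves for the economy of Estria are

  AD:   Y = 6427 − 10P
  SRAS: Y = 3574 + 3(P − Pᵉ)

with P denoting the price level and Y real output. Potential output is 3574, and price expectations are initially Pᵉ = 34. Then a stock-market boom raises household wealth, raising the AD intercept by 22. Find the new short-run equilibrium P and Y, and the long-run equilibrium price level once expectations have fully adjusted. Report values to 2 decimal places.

AD shifts right: new AD is Y = 6449 − 10P. With Pᵉ = 34, SRAS is Y = 3472 + 3P.
Short run: 6449 − 10P = 3472 + 3P gives 2977 = 13P, so P = 229.00 and Y = 6449 − 10P = 4159.00.
Y = 4159.00 is above potential 3574; expectations adjust and SRAS shifts left until Y = 3574.
Long run: on the new AD curve, 3574 = 6449 − 10P gives P = 287.50.

Short run: P = 229.00, Y = 4159.00. Long run: P = 287.50.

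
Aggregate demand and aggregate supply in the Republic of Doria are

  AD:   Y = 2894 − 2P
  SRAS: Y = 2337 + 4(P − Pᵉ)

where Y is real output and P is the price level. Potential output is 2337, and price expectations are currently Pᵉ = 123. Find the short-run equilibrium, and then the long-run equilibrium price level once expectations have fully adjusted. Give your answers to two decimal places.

Short run: P = 174.83, Y = 2544.33. Long run: P = 278.50.

Short run: with Pᵉ = 123, SRAS is Y = 1845 + 4P. Setting AD = SRAS gives 1049 = 6P, so P = 174.83 and Y = 2894 − 2P = 2544.33.
Output 2544.33 is above potential 2337, so over time expected prices rise and SRAS shifts left until Y returns to 2337.
Long run: Y = 2337 on the AD curve gives 2337 = 2894 − 2P, so P = 278.50.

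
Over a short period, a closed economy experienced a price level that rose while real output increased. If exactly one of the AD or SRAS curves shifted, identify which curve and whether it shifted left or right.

P rose and Y rose. An AD shift moves P and Y in the same direction; an SRAS shift moves them in opposite directions.
Here P and Y moved in the same direction, so the AD curve shifted.
Since Y rose, AD shifted right.

AD shifted right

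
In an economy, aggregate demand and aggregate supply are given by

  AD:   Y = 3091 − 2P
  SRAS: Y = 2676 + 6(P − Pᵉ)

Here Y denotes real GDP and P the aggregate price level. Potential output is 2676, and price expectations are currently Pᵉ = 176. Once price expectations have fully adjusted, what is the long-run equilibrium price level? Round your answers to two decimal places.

Long-run P = 207.50

Short run: with Pᵉ = 176, SRAS is Y = 1620 + 6P. Setting AD = SRAS gives 1471 = 8P, so P = 183.88 and Y = 3091 − 2P = 2723.25.
Output 2723.25 is above potential 2676, so over time expected prices rise and SRAS shifts left until Y returns to 2676.
Long run: Y = 2676 on the AD curve gives 2676 = 3091 − 2P, so P = 207.50.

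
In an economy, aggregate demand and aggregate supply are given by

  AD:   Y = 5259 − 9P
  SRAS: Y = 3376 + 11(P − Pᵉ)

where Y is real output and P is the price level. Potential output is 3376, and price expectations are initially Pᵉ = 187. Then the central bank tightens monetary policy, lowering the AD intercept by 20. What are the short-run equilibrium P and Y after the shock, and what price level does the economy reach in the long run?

AD shifts left: new AD is Y = 5239 − 9P. With Pᵉ = 187, SRAS is Y = 1319 + 11P.
Short run: 5239 − 9P = 1319 + 11P gives 3920 = 20P, so P = 196 and Y = 5239 − 9·196 = 3475.
Y = 3475 is above potential 3376; expectations adjust and SRAS shifts left until Y = 3376.
Long run: on the new AD curve, 3376 = 5239 − 9P gives P = 207.

Short run: P = 196, Y = 3475. Long run: P = 207.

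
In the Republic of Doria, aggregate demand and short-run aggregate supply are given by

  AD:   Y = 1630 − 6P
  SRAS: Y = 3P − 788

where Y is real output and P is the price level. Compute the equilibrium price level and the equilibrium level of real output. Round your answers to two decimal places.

Set AD = SRAS: 1630 − 6P = 3P − 788, so 2418 = 9P and P = 268.67.
Substituting into AD, Y = 1630 − 6P = 18.00.

P = 268.67, Y = 18.00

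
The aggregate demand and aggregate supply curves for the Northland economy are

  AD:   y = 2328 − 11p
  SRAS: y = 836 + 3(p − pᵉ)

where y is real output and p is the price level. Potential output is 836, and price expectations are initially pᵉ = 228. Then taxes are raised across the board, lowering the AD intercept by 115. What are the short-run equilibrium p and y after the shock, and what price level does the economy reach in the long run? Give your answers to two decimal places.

AD shifts left: new AD is y = 2213 − 11p. With pᵉ = 228, SRAS is y = 152 + 3p.
Short run: 2213 − 11p = 152 + 3p gives 2061 = 14p, so p = 147.21 and y = 2213 − 11p = 593.64.
y = 593.64 is below potential 836; expectations adjust and SRAS shifts right until y = 836.
Long run: on the new AD curve, 836 = 2213 − 11p gives p = 125.18.

Short run: p = 147.21, y = 593.64. Long run: p = 125.18.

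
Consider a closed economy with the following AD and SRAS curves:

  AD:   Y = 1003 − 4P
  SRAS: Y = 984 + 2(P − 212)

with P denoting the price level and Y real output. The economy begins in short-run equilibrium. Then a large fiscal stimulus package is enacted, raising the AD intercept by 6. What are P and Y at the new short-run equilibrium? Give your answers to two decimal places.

This is a positive demand shock: AD shifts right.
New AD: Y = 1009 − 4P.
SRAS can be written Y = 560 + 2P.
Set AD = SRAS: 1009 − 4P = 560 + 2P, so 449 = 6P and P = 74.83.
Substituting into AD, Y = 709.67.

P = 74.83, Y = 709.67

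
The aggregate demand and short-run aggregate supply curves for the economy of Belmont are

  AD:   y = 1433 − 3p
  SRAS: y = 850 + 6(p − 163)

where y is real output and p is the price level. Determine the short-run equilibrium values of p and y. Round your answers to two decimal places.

p = 173.44, y = 912.67

Write SRAS as y = 850 + 6p − 978 = 6p − 128.
Set AD = SRAS: 1433 − 3p = 6p − 128, so 1561 = 9p and p = 173.44.
Substituting into AD, y = 1433 − 3p = 912.67.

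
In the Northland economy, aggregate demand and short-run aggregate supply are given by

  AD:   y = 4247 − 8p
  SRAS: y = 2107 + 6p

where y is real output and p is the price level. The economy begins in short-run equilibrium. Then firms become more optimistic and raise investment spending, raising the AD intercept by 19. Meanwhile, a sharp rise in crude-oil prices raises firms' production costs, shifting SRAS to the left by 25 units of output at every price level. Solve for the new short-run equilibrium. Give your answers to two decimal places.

After both shocks: AD is y = 4266 − 8p and SRAS is y = 2082 + 6p.
Setting them equal: 2184 = 14p, so p = 156.00.
Substituting into AD, y = 3018.00.

p = 156.00, y = 3018.00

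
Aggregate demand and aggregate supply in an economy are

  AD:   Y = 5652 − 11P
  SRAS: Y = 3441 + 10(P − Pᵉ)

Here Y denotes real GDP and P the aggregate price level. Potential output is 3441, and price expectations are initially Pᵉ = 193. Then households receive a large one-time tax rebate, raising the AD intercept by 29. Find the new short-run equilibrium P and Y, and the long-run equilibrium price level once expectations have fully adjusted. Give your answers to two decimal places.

Short run: P = 198.57, Y = 3496.71. Long run: P = 203.64.

AD shifts right: new AD is Y = 5681 − 11P. With Pᵉ = 193, SRAS is Y = 1511 + 10P.
Short run: 5681 − 11P = 1511 + 10P gives 4170 = 21P, so P = 198.57 and Y = 5681 − 11P = 3496.71.
Y = 3496.71 is above potential 3441; expectations adjust and SRAS shifts left until Y = 3441.
Long run: on the new AD curve, 3441 = 5681 − 11P gives P = 203.64.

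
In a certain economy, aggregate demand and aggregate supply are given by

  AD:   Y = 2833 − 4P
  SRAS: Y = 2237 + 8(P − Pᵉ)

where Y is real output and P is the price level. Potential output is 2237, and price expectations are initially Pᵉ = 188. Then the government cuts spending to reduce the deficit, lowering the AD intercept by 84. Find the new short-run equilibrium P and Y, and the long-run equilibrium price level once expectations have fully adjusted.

AD shifts left: new AD is Y = 2749 − 4P. With Pᵉ = 188, SRAS is Y = 733 + 8P.
Short run: 2749 − 4P = 733 + 8P gives 2016 = 12P, so P = 168 and Y = 2749 − 4·168 = 2077.
Y = 2077 is below potential 2237; expectations adjust and SRAS shifts right until Y = 2237.
Long run: on the new AD curve, 2237 = 2749 − 4P gives P = 128.

Short run: P = 168, Y = 2077. Long run: P = 128.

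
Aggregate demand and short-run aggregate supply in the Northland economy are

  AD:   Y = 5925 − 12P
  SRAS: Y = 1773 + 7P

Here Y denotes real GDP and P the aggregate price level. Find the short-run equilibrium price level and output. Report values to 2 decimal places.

Set AD = SRAS: 5925 − 12P = 1773 + 7P, so 4152 = 19P and P = 218.53.
Substituting into AD, Y = 5925 − 12P = 3302.68.

P = 218.53, Y = 3302.68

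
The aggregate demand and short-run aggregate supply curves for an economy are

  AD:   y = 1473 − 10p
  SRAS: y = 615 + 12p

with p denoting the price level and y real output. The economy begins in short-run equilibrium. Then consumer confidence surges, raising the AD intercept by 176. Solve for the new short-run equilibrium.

p = 47, y = 1179

This is a positive demand shock: AD shifts right.
New AD: y = 1649 − 10p.
Set AD = SRAS: 1649 − 10p = 615 + 12p, so 1034 = 22p and p = 47.
y = 1649 − 10·47 = 1179.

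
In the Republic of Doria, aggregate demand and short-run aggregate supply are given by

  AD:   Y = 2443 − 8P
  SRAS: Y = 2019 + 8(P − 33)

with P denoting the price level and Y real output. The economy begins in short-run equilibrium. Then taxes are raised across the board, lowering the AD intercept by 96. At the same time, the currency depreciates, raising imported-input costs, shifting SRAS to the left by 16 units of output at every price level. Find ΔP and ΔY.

After both shocks: AD is Y = 2347 − 8P and SRAS is Y = 1739 + 8P.
Setting them equal: 608 = 16P, so P = 38.
Y = 2347 − 8·38 = 2043.
Initially P = 43, Y = 2099, so ΔP = -5 and ΔY = -56.

ΔP = -5, ΔY = -56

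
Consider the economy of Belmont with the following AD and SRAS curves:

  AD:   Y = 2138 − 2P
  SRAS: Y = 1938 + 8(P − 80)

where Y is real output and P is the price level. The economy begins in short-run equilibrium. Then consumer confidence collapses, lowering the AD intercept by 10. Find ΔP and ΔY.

ΔP = -1, ΔY = -8

This is a negative demand shock: AD shifts left.
New AD: Y = 2128 − 2P.
SRAS can be written Y = 1298 + 8P.
Set AD = SRAS: 2128 − 2P = 1298 + 8P, so 830 = 10P and P = 83.
Y = 2128 − 2·83 = 1962.
Initially P = 84, Y = 1970, so ΔP = -1 and ΔY = -8.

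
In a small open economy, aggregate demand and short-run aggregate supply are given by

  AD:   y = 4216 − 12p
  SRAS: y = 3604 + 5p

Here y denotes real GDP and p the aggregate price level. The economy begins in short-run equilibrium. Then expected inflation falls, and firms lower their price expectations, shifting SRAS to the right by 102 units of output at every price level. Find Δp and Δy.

Δp = -6, Δy = +72

This is a positive supply shock: SRAS shifts right.
New SRAS: y = 3706 + 5p.
Set AD = SRAS: 4216 − 12p = 3706 + 5p, so 510 = 17p and p = 30.
y = 4216 − 12·30 = 3856.
Initially p = 36, y = 3784, so Δp = -6 and Δy = +72.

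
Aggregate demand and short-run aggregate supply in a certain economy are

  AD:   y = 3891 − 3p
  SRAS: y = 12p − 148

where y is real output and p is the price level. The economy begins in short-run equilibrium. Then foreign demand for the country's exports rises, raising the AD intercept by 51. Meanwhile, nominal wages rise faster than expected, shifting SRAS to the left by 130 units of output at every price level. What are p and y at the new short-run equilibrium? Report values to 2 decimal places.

After both shocks: AD is y = 3942 − 3p and SRAS is y = 12p − 278.
Setting them equal: 4220 = 15p, so p = 281.33.
Substituting into AD, y = 3098.00.

p = 281.33, y = 3098.00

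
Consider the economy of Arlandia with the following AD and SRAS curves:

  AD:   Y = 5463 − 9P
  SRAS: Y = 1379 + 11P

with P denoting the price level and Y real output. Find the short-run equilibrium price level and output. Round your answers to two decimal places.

Set AD = SRAS: 5463 − 9P = 1379 + 11P, so 4084 = 20P and P = 204.20.
Substituting into AD, Y = 5463 − 9P = 3625.20.

P = 204.20, Y = 3625.20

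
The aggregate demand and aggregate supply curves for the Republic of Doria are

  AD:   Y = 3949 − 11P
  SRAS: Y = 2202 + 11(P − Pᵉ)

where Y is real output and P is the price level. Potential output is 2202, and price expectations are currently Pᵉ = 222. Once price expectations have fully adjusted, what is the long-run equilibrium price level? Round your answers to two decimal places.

Short run: with Pᵉ = 222, SRAS is Y = 11P − 240. Setting AD = SRAS gives 4189 = 22P, so P = 190.41 and Y = 3949 − 11P = 1854.50.
Output 1854.50 is below potential 2202, so over time expected prices fall and SRAS shifts right until Y returns to 2202.
Long run: Y = 2202 on the AD curve gives 2202 = 3949 − 11P, so P = 158.82.

Long-run P = 158.82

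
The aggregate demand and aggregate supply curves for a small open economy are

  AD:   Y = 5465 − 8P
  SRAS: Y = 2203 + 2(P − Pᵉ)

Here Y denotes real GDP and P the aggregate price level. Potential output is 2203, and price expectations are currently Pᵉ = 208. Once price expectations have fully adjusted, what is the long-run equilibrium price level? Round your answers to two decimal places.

Long-run P = 407.75

Short run: with Pᵉ = 208, SRAS is Y = 1787 + 2P. Setting AD = SRAS gives 3678 = 10P, so P = 367.80 and Y = 5465 − 8P = 2522.60.
Output 2522.60 is above potential 2203, so over time expected prices rise and SRAS shifts left until Y returns to 2203.
Long run: Y = 2203 on the AD curve gives 2203 = 5465 − 8P, so P = 407.75.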